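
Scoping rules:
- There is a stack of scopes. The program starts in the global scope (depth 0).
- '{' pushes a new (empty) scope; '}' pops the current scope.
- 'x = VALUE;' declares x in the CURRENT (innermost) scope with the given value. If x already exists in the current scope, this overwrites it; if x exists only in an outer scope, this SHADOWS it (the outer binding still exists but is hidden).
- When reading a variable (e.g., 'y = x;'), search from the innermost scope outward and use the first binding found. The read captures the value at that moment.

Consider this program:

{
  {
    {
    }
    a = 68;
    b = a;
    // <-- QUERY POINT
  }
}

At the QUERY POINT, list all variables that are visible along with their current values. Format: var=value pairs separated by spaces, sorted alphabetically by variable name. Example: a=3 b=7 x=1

Step 1: enter scope (depth=1)
Step 2: enter scope (depth=2)
Step 3: enter scope (depth=3)
Step 4: exit scope (depth=2)
Step 5: declare a=68 at depth 2
Step 6: declare b=(read a)=68 at depth 2
Visible at query point: a=68 b=68

Answer: a=68 b=68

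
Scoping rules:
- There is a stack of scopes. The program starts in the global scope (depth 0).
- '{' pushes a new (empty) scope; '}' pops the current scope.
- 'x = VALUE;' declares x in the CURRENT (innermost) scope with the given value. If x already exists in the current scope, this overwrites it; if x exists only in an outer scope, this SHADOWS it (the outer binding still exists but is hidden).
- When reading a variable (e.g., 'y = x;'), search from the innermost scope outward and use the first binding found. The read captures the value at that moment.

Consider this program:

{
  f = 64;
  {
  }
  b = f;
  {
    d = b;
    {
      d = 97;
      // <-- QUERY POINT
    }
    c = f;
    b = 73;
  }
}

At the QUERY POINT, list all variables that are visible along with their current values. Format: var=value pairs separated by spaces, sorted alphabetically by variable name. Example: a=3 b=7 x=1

Answer: b=64 d=97 f=64

Derivation:
Step 1: enter scope (depth=1)
Step 2: declare f=64 at depth 1
Step 3: enter scope (depth=2)
Step 4: exit scope (depth=1)
Step 5: declare b=(read f)=64 at depth 1
Step 6: enter scope (depth=2)
Step 7: declare d=(read b)=64 at depth 2
Step 8: enter scope (depth=3)
Step 9: declare d=97 at depth 3
Visible at query point: b=64 d=97 f=64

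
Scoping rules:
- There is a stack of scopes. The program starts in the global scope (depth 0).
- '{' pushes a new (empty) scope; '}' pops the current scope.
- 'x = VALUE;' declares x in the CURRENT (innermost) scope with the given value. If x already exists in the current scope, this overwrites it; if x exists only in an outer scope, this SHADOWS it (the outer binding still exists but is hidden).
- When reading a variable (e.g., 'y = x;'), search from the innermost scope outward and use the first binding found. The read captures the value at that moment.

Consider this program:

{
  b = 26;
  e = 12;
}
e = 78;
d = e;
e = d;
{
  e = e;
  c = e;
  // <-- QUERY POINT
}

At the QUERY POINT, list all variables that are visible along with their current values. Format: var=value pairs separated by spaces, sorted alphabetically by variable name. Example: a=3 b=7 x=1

Step 1: enter scope (depth=1)
Step 2: declare b=26 at depth 1
Step 3: declare e=12 at depth 1
Step 4: exit scope (depth=0)
Step 5: declare e=78 at depth 0
Step 6: declare d=(read e)=78 at depth 0
Step 7: declare e=(read d)=78 at depth 0
Step 8: enter scope (depth=1)
Step 9: declare e=(read e)=78 at depth 1
Step 10: declare c=(read e)=78 at depth 1
Visible at query point: c=78 d=78 e=78

Answer: c=78 d=78 e=78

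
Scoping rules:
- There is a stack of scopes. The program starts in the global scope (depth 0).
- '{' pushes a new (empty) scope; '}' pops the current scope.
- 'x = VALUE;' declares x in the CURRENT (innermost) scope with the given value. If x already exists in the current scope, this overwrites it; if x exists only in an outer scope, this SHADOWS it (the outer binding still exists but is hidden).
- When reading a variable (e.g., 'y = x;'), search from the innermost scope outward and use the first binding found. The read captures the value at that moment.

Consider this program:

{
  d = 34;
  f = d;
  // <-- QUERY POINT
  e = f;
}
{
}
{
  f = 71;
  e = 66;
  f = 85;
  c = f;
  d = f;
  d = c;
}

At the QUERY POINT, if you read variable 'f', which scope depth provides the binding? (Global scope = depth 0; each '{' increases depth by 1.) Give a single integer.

Step 1: enter scope (depth=1)
Step 2: declare d=34 at depth 1
Step 3: declare f=(read d)=34 at depth 1
Visible at query point: d=34 f=34

Answer: 1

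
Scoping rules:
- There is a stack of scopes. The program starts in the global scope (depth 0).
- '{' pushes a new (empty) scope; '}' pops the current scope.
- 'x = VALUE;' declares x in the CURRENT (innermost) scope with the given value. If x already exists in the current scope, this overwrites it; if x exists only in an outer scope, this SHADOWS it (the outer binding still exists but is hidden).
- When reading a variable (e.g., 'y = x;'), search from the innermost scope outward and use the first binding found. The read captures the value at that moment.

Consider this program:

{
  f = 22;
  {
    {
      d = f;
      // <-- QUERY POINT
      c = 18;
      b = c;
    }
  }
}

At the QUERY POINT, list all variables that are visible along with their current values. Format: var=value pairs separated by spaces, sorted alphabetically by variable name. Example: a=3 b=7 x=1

Answer: d=22 f=22

Derivation:
Step 1: enter scope (depth=1)
Step 2: declare f=22 at depth 1
Step 3: enter scope (depth=2)
Step 4: enter scope (depth=3)
Step 5: declare d=(read f)=22 at depth 3
Visible at query point: d=22 f=22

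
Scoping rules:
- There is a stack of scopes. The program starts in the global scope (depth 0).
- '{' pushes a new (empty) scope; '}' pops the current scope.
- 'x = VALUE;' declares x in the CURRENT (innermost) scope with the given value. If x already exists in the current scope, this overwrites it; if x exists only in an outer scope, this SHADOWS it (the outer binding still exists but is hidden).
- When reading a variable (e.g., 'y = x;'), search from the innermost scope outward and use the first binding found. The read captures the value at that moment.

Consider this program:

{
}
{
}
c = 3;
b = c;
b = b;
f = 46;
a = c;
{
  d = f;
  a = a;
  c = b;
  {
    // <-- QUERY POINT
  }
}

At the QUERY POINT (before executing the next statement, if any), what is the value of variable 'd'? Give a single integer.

Step 1: enter scope (depth=1)
Step 2: exit scope (depth=0)
Step 3: enter scope (depth=1)
Step 4: exit scope (depth=0)
Step 5: declare c=3 at depth 0
Step 6: declare b=(read c)=3 at depth 0
Step 7: declare b=(read b)=3 at depth 0
Step 8: declare f=46 at depth 0
Step 9: declare a=(read c)=3 at depth 0
Step 10: enter scope (depth=1)
Step 11: declare d=(read f)=46 at depth 1
Step 12: declare a=(read a)=3 at depth 1
Step 13: declare c=(read b)=3 at depth 1
Step 14: enter scope (depth=2)
Visible at query point: a=3 b=3 c=3 d=46 f=46

Answer: 46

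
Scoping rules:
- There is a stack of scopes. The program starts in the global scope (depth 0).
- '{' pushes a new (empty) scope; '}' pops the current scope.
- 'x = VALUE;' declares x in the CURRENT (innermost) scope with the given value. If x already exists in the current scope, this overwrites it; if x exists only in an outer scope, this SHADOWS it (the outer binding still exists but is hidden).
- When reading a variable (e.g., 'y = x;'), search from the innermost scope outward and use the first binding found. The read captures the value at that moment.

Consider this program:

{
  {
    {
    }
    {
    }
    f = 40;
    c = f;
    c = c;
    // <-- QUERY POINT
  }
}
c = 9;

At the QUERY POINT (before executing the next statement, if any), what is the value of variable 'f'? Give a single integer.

Step 1: enter scope (depth=1)
Step 2: enter scope (depth=2)
Step 3: enter scope (depth=3)
Step 4: exit scope (depth=2)
Step 5: enter scope (depth=3)
Step 6: exit scope (depth=2)
Step 7: declare f=40 at depth 2
Step 8: declare c=(read f)=40 at depth 2
Step 9: declare c=(read c)=40 at depth 2
Visible at query point: c=40 f=40

Answer: 40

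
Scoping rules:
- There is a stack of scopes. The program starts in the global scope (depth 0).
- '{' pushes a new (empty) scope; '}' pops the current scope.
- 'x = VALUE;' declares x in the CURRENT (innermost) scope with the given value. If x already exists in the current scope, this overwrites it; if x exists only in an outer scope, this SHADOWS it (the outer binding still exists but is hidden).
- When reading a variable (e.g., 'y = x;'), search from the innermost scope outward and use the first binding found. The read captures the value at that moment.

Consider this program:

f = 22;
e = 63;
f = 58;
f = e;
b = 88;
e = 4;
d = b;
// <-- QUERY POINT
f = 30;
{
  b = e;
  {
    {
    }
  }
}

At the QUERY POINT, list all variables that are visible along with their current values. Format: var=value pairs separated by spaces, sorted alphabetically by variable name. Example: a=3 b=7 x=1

Answer: b=88 d=88 e=4 f=63

Derivation:
Step 1: declare f=22 at depth 0
Step 2: declare e=63 at depth 0
Step 3: declare f=58 at depth 0
Step 4: declare f=(read e)=63 at depth 0
Step 5: declare b=88 at depth 0
Step 6: declare e=4 at depth 0
Step 7: declare d=(read b)=88 at depth 0
Visible at query point: b=88 d=88 e=4 f=63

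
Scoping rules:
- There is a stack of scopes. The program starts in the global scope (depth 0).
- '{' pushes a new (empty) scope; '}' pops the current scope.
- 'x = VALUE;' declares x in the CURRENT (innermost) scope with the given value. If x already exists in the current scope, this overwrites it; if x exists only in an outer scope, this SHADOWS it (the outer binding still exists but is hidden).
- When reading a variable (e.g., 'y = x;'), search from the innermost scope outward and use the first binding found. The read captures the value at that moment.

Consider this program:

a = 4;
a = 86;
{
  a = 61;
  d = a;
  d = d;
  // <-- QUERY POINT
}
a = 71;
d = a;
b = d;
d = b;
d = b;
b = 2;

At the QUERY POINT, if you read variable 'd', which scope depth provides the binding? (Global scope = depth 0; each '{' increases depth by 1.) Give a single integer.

Step 1: declare a=4 at depth 0
Step 2: declare a=86 at depth 0
Step 3: enter scope (depth=1)
Step 4: declare a=61 at depth 1
Step 5: declare d=(read a)=61 at depth 1
Step 6: declare d=(read d)=61 at depth 1
Visible at query point: a=61 d=61

Answer: 1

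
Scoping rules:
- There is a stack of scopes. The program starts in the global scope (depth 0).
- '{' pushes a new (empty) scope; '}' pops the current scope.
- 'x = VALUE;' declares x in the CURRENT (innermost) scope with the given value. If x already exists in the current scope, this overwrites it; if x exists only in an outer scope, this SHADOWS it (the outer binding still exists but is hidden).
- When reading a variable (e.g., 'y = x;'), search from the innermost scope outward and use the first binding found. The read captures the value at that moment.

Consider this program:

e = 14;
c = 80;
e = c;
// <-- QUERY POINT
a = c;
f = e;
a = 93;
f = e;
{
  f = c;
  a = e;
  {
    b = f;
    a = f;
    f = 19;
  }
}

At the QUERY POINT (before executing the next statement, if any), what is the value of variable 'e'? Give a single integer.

Answer: 80

Derivation:
Step 1: declare e=14 at depth 0
Step 2: declare c=80 at depth 0
Step 3: declare e=(read c)=80 at depth 0
Visible at query point: c=80 e=80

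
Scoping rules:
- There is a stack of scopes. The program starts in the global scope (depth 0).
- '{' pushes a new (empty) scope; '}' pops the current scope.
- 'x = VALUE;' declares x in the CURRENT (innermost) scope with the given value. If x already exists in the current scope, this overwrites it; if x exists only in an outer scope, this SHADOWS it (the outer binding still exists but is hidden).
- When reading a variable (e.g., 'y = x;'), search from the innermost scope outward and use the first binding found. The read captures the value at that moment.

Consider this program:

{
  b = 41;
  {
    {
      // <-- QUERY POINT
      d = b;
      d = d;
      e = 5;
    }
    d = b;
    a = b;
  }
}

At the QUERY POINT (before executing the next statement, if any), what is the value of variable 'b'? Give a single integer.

Answer: 41

Derivation:
Step 1: enter scope (depth=1)
Step 2: declare b=41 at depth 1
Step 3: enter scope (depth=2)
Step 4: enter scope (depth=3)
Visible at query point: b=41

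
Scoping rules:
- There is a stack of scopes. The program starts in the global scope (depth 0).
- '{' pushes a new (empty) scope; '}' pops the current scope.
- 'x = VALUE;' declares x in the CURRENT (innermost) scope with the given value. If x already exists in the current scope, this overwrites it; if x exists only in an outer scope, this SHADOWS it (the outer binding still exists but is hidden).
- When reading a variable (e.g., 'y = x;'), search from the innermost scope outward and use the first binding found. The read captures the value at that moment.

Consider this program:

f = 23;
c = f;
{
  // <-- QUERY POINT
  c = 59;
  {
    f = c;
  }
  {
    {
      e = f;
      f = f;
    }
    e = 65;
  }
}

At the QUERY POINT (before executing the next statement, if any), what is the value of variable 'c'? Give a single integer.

Step 1: declare f=23 at depth 0
Step 2: declare c=(read f)=23 at depth 0
Step 3: enter scope (depth=1)
Visible at query point: c=23 f=23

Answer: 23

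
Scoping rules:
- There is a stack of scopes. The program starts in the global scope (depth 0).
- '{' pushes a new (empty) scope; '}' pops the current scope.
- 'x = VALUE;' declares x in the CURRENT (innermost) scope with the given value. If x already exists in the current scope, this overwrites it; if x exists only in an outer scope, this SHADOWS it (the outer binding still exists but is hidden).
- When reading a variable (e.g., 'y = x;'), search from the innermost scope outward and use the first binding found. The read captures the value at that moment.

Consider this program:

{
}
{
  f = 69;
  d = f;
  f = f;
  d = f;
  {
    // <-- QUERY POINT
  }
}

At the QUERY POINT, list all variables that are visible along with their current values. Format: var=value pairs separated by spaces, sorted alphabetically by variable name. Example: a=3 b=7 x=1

Step 1: enter scope (depth=1)
Step 2: exit scope (depth=0)
Step 3: enter scope (depth=1)
Step 4: declare f=69 at depth 1
Step 5: declare d=(read f)=69 at depth 1
Step 6: declare f=(read f)=69 at depth 1
Step 7: declare d=(read f)=69 at depth 1
Step 8: enter scope (depth=2)
Visible at query point: d=69 f=69

Answer: d=69 f=69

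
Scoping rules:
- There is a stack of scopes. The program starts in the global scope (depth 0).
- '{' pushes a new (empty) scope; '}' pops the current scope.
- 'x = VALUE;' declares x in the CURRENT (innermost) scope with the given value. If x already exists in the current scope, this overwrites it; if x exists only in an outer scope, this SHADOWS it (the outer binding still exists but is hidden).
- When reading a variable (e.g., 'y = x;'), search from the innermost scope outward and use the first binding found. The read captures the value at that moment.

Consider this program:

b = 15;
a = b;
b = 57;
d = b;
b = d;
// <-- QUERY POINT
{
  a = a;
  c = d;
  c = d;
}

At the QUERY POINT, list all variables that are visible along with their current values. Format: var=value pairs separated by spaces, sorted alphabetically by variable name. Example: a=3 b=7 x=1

Answer: a=15 b=57 d=57

Derivation:
Step 1: declare b=15 at depth 0
Step 2: declare a=(read b)=15 at depth 0
Step 3: declare b=57 at depth 0
Step 4: declare d=(read b)=57 at depth 0
Step 5: declare b=(read d)=57 at depth 0
Visible at query point: a=15 b=57 d=57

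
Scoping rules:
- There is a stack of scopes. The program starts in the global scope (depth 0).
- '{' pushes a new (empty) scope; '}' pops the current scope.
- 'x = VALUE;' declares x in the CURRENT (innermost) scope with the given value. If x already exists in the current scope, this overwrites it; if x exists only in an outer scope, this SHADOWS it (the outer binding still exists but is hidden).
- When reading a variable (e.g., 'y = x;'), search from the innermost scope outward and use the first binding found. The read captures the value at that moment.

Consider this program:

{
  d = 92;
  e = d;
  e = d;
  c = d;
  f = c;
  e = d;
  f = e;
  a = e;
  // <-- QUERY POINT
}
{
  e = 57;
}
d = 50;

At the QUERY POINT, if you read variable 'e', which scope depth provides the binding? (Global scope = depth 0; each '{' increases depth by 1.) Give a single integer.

Step 1: enter scope (depth=1)
Step 2: declare d=92 at depth 1
Step 3: declare e=(read d)=92 at depth 1
Step 4: declare e=(read d)=92 at depth 1
Step 5: declare c=(read d)=92 at depth 1
Step 6: declare f=(read c)=92 at depth 1
Step 7: declare e=(read d)=92 at depth 1
Step 8: declare f=(read e)=92 at depth 1
Step 9: declare a=(read e)=92 at depth 1
Visible at query point: a=92 c=92 d=92 e=92 f=92

Answer: 1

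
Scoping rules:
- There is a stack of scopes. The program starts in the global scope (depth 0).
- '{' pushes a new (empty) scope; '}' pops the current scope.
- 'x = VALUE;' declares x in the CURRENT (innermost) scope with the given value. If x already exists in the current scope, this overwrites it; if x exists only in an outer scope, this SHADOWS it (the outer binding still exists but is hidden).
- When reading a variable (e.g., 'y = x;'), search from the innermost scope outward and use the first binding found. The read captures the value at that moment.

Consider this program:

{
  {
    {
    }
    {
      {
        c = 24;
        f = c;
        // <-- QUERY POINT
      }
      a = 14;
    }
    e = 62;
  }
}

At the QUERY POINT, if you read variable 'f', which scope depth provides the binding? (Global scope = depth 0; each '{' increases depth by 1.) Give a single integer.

Answer: 4

Derivation:
Step 1: enter scope (depth=1)
Step 2: enter scope (depth=2)
Step 3: enter scope (depth=3)
Step 4: exit scope (depth=2)
Step 5: enter scope (depth=3)
Step 6: enter scope (depth=4)
Step 7: declare c=24 at depth 4
Step 8: declare f=(read c)=24 at depth 4
Visible at query point: c=24 f=24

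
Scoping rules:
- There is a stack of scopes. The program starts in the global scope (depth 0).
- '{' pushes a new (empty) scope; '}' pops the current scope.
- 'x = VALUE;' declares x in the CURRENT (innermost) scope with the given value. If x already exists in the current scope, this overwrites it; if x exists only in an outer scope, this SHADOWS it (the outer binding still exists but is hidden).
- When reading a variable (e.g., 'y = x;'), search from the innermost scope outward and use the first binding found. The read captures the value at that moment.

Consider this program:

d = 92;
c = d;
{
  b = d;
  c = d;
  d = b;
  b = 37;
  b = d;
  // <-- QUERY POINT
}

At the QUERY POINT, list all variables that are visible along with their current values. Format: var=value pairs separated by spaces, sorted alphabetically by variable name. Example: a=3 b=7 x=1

Answer: b=92 c=92 d=92

Derivation:
Step 1: declare d=92 at depth 0
Step 2: declare c=(read d)=92 at depth 0
Step 3: enter scope (depth=1)
Step 4: declare b=(read d)=92 at depth 1
Step 5: declare c=(read d)=92 at depth 1
Step 6: declare d=(read b)=92 at depth 1
Step 7: declare b=37 at depth 1
Step 8: declare b=(read d)=92 at depth 1
Visible at query point: b=92 c=92 d=92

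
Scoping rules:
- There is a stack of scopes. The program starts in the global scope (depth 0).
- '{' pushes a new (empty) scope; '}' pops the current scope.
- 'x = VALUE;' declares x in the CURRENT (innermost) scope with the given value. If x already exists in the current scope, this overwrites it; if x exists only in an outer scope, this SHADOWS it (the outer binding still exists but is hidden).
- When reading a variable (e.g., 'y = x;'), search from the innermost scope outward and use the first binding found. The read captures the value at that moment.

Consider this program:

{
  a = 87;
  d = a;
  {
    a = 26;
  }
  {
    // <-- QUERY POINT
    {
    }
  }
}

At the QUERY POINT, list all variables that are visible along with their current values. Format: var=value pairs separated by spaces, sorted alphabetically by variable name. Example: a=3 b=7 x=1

Answer: a=87 d=87

Derivation:
Step 1: enter scope (depth=1)
Step 2: declare a=87 at depth 1
Step 3: declare d=(read a)=87 at depth 1
Step 4: enter scope (depth=2)
Step 5: declare a=26 at depth 2
Step 6: exit scope (depth=1)
Step 7: enter scope (depth=2)
Visible at query point: a=87 d=87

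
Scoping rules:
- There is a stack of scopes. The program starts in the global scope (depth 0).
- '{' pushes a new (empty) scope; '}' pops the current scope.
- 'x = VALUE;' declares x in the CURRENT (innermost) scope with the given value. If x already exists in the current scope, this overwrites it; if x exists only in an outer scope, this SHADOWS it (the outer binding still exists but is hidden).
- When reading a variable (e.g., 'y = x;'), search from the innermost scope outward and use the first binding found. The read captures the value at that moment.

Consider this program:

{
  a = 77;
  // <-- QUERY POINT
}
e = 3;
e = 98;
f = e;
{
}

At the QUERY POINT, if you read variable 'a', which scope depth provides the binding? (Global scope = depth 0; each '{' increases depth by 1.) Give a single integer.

Answer: 1

Derivation:
Step 1: enter scope (depth=1)
Step 2: declare a=77 at depth 1
Visible at query point: a=77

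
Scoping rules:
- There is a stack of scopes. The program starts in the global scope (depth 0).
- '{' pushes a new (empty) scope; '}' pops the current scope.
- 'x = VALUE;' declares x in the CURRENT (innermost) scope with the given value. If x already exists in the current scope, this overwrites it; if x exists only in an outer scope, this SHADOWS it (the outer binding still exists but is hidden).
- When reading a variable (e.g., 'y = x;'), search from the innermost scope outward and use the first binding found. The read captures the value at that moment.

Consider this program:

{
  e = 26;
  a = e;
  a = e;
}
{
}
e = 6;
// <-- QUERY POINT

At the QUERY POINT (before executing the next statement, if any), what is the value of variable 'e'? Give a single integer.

Step 1: enter scope (depth=1)
Step 2: declare e=26 at depth 1
Step 3: declare a=(read e)=26 at depth 1
Step 4: declare a=(read e)=26 at depth 1
Step 5: exit scope (depth=0)
Step 6: enter scope (depth=1)
Step 7: exit scope (depth=0)
Step 8: declare e=6 at depth 0
Visible at query point: e=6

Answer: 6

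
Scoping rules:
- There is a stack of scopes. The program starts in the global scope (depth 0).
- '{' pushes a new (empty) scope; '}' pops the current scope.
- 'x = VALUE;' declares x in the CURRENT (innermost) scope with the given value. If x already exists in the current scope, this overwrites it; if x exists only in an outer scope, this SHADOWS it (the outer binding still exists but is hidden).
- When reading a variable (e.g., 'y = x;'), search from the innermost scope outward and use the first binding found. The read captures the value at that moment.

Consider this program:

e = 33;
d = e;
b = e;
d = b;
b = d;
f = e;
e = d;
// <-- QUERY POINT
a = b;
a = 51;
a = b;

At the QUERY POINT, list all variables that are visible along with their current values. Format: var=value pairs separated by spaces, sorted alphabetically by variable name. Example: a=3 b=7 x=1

Answer: b=33 d=33 e=33 f=33

Derivation:
Step 1: declare e=33 at depth 0
Step 2: declare d=(read e)=33 at depth 0
Step 3: declare b=(read e)=33 at depth 0
Step 4: declare d=(read b)=33 at depth 0
Step 5: declare b=(read d)=33 at depth 0
Step 6: declare f=(read e)=33 at depth 0
Step 7: declare e=(read d)=33 at depth 0
Visible at query point: b=33 d=33 e=33 f=33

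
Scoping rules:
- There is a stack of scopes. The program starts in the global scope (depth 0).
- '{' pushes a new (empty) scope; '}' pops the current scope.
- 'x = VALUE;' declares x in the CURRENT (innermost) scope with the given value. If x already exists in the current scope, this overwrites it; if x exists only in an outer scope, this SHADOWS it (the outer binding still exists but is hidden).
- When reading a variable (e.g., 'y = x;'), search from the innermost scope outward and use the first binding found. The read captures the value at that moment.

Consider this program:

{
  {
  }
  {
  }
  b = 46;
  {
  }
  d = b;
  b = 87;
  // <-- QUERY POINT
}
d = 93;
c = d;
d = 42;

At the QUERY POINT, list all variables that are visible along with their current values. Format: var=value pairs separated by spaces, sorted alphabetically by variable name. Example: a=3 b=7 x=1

Step 1: enter scope (depth=1)
Step 2: enter scope (depth=2)
Step 3: exit scope (depth=1)
Step 4: enter scope (depth=2)
Step 5: exit scope (depth=1)
Step 6: declare b=46 at depth 1
Step 7: enter scope (depth=2)
Step 8: exit scope (depth=1)
Step 9: declare d=(read b)=46 at depth 1
Step 10: declare b=87 at depth 1
Visible at query point: b=87 d=46

Answer: b=87 d=46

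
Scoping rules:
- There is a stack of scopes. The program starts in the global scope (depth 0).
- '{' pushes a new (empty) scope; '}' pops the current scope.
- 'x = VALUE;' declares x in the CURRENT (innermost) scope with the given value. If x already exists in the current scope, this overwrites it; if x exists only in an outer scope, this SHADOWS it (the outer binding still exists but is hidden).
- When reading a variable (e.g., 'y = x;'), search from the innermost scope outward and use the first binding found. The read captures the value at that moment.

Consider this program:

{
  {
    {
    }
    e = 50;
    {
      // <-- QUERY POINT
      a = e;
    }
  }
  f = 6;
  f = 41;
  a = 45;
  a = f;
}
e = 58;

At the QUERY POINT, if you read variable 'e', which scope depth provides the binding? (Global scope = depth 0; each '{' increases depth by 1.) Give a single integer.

Step 1: enter scope (depth=1)
Step 2: enter scope (depth=2)
Step 3: enter scope (depth=3)
Step 4: exit scope (depth=2)
Step 5: declare e=50 at depth 2
Step 6: enter scope (depth=3)
Visible at query point: e=50

Answer: 2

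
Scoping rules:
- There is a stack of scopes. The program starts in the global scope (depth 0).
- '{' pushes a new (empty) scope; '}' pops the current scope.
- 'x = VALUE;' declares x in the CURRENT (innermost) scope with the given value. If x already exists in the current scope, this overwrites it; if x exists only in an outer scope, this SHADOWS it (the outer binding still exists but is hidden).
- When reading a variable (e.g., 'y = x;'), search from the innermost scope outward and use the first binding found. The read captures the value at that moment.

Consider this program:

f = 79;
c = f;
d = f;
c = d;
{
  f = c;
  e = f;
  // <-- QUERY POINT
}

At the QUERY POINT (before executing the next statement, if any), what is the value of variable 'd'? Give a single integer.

Step 1: declare f=79 at depth 0
Step 2: declare c=(read f)=79 at depth 0
Step 3: declare d=(read f)=79 at depth 0
Step 4: declare c=(read d)=79 at depth 0
Step 5: enter scope (depth=1)
Step 6: declare f=(read c)=79 at depth 1
Step 7: declare e=(read f)=79 at depth 1
Visible at query point: c=79 d=79 e=79 f=79

Answer: 79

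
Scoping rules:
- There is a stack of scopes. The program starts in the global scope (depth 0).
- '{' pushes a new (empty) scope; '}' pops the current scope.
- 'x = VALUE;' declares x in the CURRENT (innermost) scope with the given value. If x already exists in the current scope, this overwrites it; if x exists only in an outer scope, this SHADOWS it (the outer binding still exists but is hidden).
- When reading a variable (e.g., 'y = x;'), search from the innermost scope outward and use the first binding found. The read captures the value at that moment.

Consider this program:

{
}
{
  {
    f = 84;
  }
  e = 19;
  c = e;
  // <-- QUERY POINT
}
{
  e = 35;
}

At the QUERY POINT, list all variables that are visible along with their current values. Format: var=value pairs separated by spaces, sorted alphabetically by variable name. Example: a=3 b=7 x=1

Answer: c=19 e=19

Derivation:
Step 1: enter scope (depth=1)
Step 2: exit scope (depth=0)
Step 3: enter scope (depth=1)
Step 4: enter scope (depth=2)
Step 5: declare f=84 at depth 2
Step 6: exit scope (depth=1)
Step 7: declare e=19 at depth 1
Step 8: declare c=(read e)=19 at depth 1
Visible at query point: c=19 e=19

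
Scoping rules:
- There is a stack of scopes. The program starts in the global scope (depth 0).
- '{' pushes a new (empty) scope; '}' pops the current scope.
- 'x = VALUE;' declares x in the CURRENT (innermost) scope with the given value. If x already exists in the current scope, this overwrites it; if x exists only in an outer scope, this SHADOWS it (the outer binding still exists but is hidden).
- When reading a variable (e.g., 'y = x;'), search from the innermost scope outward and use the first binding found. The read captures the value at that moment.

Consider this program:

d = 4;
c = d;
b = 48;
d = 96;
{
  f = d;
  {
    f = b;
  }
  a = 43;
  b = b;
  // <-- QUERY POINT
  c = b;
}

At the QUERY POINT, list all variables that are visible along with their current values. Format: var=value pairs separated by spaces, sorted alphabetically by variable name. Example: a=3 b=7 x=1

Step 1: declare d=4 at depth 0
Step 2: declare c=(read d)=4 at depth 0
Step 3: declare b=48 at depth 0
Step 4: declare d=96 at depth 0
Step 5: enter scope (depth=1)
Step 6: declare f=(read d)=96 at depth 1
Step 7: enter scope (depth=2)
Step 8: declare f=(read b)=48 at depth 2
Step 9: exit scope (depth=1)
Step 10: declare a=43 at depth 1
Step 11: declare b=(read b)=48 at depth 1
Visible at query point: a=43 b=48 c=4 d=96 f=96

Answer: a=43 b=48 c=4 d=96 f=96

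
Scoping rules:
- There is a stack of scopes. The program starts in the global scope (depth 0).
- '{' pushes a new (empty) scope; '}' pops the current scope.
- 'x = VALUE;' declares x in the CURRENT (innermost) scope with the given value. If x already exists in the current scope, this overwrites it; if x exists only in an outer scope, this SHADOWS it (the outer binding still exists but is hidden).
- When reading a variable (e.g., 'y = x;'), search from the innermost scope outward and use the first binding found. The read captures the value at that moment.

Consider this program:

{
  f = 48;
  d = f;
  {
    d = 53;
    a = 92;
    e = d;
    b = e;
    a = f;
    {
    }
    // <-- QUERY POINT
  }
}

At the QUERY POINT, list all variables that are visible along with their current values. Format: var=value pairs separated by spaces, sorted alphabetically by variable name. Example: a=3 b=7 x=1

Step 1: enter scope (depth=1)
Step 2: declare f=48 at depth 1
Step 3: declare d=(read f)=48 at depth 1
Step 4: enter scope (depth=2)
Step 5: declare d=53 at depth 2
Step 6: declare a=92 at depth 2
Step 7: declare e=(read d)=53 at depth 2
Step 8: declare b=(read e)=53 at depth 2
Step 9: declare a=(read f)=48 at depth 2
Step 10: enter scope (depth=3)
Step 11: exit scope (depth=2)
Visible at query point: a=48 b=53 d=53 e=53 f=48

Answer: a=48 b=53 d=53 e=53 f=48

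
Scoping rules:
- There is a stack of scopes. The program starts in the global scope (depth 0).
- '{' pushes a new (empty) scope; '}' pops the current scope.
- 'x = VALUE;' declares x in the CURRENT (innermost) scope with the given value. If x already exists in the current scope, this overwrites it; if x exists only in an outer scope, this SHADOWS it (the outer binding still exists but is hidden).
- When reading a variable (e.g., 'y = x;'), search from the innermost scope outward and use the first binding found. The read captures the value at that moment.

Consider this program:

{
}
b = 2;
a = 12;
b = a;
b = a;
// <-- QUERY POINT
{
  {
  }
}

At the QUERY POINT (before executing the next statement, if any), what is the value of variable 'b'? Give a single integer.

Answer: 12

Derivation:
Step 1: enter scope (depth=1)
Step 2: exit scope (depth=0)
Step 3: declare b=2 at depth 0
Step 4: declare a=12 at depth 0
Step 5: declare b=(read a)=12 at depth 0
Step 6: declare b=(read a)=12 at depth 0
Visible at query point: a=12 b=12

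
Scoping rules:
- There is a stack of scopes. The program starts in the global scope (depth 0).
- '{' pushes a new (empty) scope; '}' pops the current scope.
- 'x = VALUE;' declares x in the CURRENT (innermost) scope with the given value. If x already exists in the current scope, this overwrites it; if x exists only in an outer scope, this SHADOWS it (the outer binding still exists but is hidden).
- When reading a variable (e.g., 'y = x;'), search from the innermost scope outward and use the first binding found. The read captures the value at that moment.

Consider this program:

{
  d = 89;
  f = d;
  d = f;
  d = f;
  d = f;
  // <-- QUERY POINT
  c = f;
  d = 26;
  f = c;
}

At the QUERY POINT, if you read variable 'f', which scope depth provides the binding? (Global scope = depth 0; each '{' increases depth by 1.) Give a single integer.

Answer: 1

Derivation:
Step 1: enter scope (depth=1)
Step 2: declare d=89 at depth 1
Step 3: declare f=(read d)=89 at depth 1
Step 4: declare d=(read f)=89 at depth 1
Step 5: declare d=(read f)=89 at depth 1
Step 6: declare d=(read f)=89 at depth 1
Visible at query point: d=89 f=89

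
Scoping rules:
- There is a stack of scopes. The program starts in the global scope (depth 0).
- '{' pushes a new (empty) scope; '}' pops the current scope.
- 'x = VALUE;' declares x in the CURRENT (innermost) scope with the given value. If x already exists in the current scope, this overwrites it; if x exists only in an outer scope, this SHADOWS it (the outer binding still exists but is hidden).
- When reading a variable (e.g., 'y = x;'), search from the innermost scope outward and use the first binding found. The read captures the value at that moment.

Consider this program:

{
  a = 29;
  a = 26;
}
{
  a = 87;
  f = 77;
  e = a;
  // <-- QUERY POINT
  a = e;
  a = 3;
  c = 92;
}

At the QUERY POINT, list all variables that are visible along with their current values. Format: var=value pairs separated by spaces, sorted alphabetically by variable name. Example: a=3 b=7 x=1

Answer: a=87 e=87 f=77

Derivation:
Step 1: enter scope (depth=1)
Step 2: declare a=29 at depth 1
Step 3: declare a=26 at depth 1
Step 4: exit scope (depth=0)
Step 5: enter scope (depth=1)
Step 6: declare a=87 at depth 1
Step 7: declare f=77 at depth 1
Step 8: declare e=(read a)=87 at depth 1
Visible at query point: a=87 e=87 f=77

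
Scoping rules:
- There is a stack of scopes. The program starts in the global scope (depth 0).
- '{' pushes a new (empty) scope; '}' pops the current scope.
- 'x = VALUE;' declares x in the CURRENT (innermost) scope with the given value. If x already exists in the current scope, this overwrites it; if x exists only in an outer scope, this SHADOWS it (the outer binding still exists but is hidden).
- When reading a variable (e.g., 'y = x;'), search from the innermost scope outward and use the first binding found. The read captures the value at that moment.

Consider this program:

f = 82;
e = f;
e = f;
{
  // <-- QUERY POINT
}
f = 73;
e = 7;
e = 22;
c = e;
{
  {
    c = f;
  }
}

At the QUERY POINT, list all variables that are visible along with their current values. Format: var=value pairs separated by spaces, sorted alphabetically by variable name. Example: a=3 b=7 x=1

Answer: e=82 f=82

Derivation:
Step 1: declare f=82 at depth 0
Step 2: declare e=(read f)=82 at depth 0
Step 3: declare e=(read f)=82 at depth 0
Step 4: enter scope (depth=1)
Visible at query point: e=82 f=82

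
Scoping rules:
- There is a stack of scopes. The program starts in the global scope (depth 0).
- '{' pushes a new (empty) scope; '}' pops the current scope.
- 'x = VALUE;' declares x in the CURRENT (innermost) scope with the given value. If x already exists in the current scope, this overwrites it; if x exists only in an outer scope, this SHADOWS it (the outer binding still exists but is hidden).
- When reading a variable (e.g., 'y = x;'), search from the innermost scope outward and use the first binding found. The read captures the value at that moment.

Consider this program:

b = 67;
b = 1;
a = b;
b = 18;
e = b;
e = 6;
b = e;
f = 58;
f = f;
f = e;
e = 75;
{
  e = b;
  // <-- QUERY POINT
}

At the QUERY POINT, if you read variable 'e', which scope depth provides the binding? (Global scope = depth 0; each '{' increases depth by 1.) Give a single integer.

Answer: 1

Derivation:
Step 1: declare b=67 at depth 0
Step 2: declare b=1 at depth 0
Step 3: declare a=(read b)=1 at depth 0
Step 4: declare b=18 at depth 0
Step 5: declare e=(read b)=18 at depth 0
Step 6: declare e=6 at depth 0
Step 7: declare b=(read e)=6 at depth 0
Step 8: declare f=58 at depth 0
Step 9: declare f=(read f)=58 at depth 0
Step 10: declare f=(read e)=6 at depth 0
Step 11: declare e=75 at depth 0
Step 12: enter scope (depth=1)
Step 13: declare e=(read b)=6 at depth 1
Visible at query point: a=1 b=6 e=6 f=6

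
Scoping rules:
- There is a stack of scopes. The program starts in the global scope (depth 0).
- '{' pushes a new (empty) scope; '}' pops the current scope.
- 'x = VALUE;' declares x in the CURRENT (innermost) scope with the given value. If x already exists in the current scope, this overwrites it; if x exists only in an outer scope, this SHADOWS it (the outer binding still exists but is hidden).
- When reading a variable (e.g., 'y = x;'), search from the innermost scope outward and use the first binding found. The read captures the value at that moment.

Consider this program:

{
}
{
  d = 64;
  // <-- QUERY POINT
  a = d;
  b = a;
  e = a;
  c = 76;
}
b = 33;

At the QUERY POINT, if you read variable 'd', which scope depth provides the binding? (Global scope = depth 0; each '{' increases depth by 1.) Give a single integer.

Step 1: enter scope (depth=1)
Step 2: exit scope (depth=0)
Step 3: enter scope (depth=1)
Step 4: declare d=64 at depth 1
Visible at query point: d=64

Answer: 1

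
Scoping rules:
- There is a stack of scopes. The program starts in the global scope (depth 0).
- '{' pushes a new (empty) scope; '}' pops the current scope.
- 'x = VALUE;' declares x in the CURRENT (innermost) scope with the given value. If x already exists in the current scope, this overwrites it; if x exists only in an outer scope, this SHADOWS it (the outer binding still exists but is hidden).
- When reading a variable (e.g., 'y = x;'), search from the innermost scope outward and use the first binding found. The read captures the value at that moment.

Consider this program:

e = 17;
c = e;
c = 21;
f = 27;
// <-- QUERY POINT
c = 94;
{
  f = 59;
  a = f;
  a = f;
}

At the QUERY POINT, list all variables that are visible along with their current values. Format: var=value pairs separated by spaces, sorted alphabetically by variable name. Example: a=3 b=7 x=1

Answer: c=21 e=17 f=27

Derivation:
Step 1: declare e=17 at depth 0
Step 2: declare c=(read e)=17 at depth 0
Step 3: declare c=21 at depth 0
Step 4: declare f=27 at depth 0
Visible at query point: c=21 e=17 f=27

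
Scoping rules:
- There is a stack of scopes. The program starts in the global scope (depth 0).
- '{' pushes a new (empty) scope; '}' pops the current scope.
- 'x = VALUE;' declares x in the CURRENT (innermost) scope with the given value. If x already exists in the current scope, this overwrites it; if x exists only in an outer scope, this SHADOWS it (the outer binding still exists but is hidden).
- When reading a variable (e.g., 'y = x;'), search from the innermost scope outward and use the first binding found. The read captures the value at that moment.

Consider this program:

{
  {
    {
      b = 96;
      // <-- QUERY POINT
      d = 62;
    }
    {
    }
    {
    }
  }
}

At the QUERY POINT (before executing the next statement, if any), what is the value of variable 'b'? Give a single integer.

Answer: 96

Derivation:
Step 1: enter scope (depth=1)
Step 2: enter scope (depth=2)
Step 3: enter scope (depth=3)
Step 4: declare b=96 at depth 3
Visible at query point: b=96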